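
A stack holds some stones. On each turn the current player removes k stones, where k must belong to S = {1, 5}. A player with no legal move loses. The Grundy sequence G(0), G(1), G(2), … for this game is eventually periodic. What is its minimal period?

G(0) = 0
G(1) = mex{0} = 1
G(2) = mex{1} = 0
G(3) = mex{0} = 1
G(4) = mex{1} = 0
G(5) = mex{0,0} = 1
G(6) = mex{1,1} = 0
G(7) = mex{0,0} = 1
G(8) = mex{1,1} = 0
G(9) = mex{0,0} = 1
G(10) = mex{1,1} = 0
G(11) = mex{0,0} = 1
G(12) = mex{1,1} = 0
G(13) = mex{0,0} = 1
G(14) = mex{1,1} = 0
G(n+2) = G(n) holds for n = 0,…,4 (a full window of length max(S) = 5), so the sequence is purely periodic with period 2.

2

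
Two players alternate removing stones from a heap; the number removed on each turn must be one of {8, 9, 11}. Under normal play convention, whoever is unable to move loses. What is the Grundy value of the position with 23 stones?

0

G(0) = 0
G(1) = mex{} = 0
G(2) = mex{} = 0
G(3) = mex{} = 0
G(4) = mex{} = 0
G(5) = mex{} = 0
G(6) = mex{} = 0
G(7) = mex{} = 0
G(8) = mex{0} = 1
G(9) = mex{0,0} = 1
G(10) = mex{0,0} = 1
G(11) = mex{0,0,0} = 1
G(12) = mex{0,0,0} = 1
G(13) = mex{0,0,0} = 1
G(14) = mex{0,0,0} = 1
G(15) = mex{0,0,0} = 1
G(16) = mex{1,0,0} = 2
G(17) = mex{1,1,0} = 2
G(18) = mex{1,1,0} = 2
G(19) = mex{1,1,1} = 0
G(20) = mex{1,1,1} = 0
G(21) = mex{1,1,1} = 0
G(22) = mex{1,1,1} = 0
G(23) = mex{1,1,1} = 0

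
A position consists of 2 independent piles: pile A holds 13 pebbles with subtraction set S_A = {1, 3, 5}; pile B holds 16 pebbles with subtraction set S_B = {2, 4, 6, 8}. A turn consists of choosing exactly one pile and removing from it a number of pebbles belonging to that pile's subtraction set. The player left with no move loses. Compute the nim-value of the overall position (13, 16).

Pile A, S = {1, 3, 5}:
G(0) = 0
G(1) = mex{0} = 1
G(2) = mex{1} = 0
G(3) = mex{0,0} = 1
G(4) = mex{1,1} = 0
G(5) = mex{0,0,0} = 1
G(6) = mex{1,1,1} = 0
G(7) = mex{0,0,0} = 1
G(8) = mex{1,1,1} = 0
G(9) = mex{0,0,0} = 1
G(10) = mex{1,1,1} = 0
G(11) = mex{0,0,0} = 1
G(12) = mex{1,1,1} = 0
G(13) = mex{0,0,0} = 1
G_A(13) = 1.
Pile B, S = {2, 4, 6, 8}:
G(0) = 0
G(1) = mex{} = 0
G(2) = mex{0} = 1
G(3) = mex{0} = 1
G(4) = mex{1,0} = 2
G(5) = mex{1,0} = 2
G(6) = mex{2,1,0} = 3
G(7) = mex{2,1,0} = 3
G(8) = mex{3,2,1,0} = 4
G(9) = mex{3,2,1,0} = 4
G(10) = mex{4,3,2,1} = 0
G(11) = mex{4,3,2,1} = 0
G(12) = mex{0,4,3,2} = 1
G(13) = mex{0,4,3,2} = 1
G(14) = mex{1,0,4,3} = 2
G(15) = mex{1,0,4,3} = 2
G(16) = mex{2,1,0,4} = 3
G_B(16) = 3.
Combined Grundy value = 1 ⊕ 3 = 2.

2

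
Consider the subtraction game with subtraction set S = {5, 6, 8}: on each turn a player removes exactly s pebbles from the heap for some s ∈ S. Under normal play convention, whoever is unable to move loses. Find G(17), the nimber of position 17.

0

G(0) = 0
G(1) = mex{} = 0
G(2) = mex{} = 0
G(3) = mex{} = 0
G(4) = mex{} = 0
G(5) = mex{0} = 1
G(6) = mex{0,0} = 1
G(7) = mex{0,0} = 1
G(8) = mex{0,0,0} = 1
G(9) = mex{0,0,0} = 1
G(10) = mex{1,0,0} = 2
G(11) = mex{1,1,0} = 2
G(12) = mex{1,1,0} = 2
G(13) = mex{1,1,1} = 0
G(14) = mex{1,1,1} = 0
G(15) = mex{2,1,1} = 0
G(16) = mex{2,2,1} = 0
G(17) = mex{2,2,1} = 0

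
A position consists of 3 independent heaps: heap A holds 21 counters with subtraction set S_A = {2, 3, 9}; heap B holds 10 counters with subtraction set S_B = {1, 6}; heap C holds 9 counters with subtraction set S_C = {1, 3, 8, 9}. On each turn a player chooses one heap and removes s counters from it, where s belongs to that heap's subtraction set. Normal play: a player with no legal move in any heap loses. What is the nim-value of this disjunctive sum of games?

0

Heap A, S = {2, 3, 9}:
G(0) = 0
G(1) = mex{} = 0
G(2) = mex{0} = 1
G(3) = mex{0,0} = 1
G(4) = mex{1,0} = 2
G(5) = mex{1,1} = 0
G(6) = mex{2,1} = 0
G(7) = mex{0,2} = 1
G(8) = mex{0,0} = 1
G(9) = mex{1,0,0} = 2
G(10) = mex{1,1,0} = 2
G(11) = mex{2,1,1} = 0
G(12) = mex{2,2,1} = 0
G(13) = mex{0,2,2} = 1
G(14) = mex{0,0,0} = 1
G(15) = mex{1,0,0} = 2
G(16) = mex{1,1,1} = 0
G(17) = mex{2,1,1} = 0
G(18) = mex{0,2,2} = 1
G(19) = mex{0,0,2} = 1
G(20) = mex{1,0,0} = 2
G(21) = mex{1,1,0} = 2
G_A(21) = 2.
Heap B, S = {1, 6}:
G(0) = 0
G(1) = mex{0} = 1
G(2) = mex{1} = 0
G(3) = mex{0} = 1
G(4) = mex{1} = 0
G(5) = mex{0} = 1
G(6) = mex{1,0} = 2
G(7) = mex{2,1} = 0
G(8) = mex{0,0} = 1
G(9) = mex{1,1} = 0
G(10) = mex{0,0} = 1
G_B(10) = 1.
Heap C, S = {1, 3, 8, 9}:
G(0) = 0
G(1) = mex{0} = 1
G(2) = mex{1} = 0
G(3) = mex{0,0} = 1
G(4) = mex{1,1} = 0
G(5) = mex{0,0} = 1
G(6) = mex{1,1} = 0
G(7) = mex{0,0} = 1
G(8) = mex{1,1,0} = 2
G(9) = mex{2,0,1,0} = 3
G_C(9) = 3.
Combined Grundy value = 2 ⊕ 1 ⊕ 3 = 0.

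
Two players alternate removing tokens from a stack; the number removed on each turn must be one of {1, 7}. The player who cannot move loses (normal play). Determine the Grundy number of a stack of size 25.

G(0) = 0
G(1) = mex{0} = 1
G(2) = mex{1} = 0
G(3) = mex{0} = 1
G(4) = mex{1} = 0
G(5) = mex{0} = 1
G(6) = mex{1} = 0
G(7) = mex{0,0} = 1
G(8) = mex{1,1} = 0
G(9) = mex{0,0} = 1
G(10) = mex{1,1} = 0
G(11) = mex{0,0} = 1
G(12) = mex{1,1} = 0
G(13) = mex{0,0} = 1
G(14) = mex{1,1} = 0
G(15) = mex{0,0} = 1
G(16) = mex{1,1} = 0
G(17) = mex{0,0} = 1
G(18) = mex{1,1} = 0
G(19) = mex{0,0} = 1
G(20) = mex{1,1} = 0
G(21) = mex{0,0} = 1
G(22) = mex{1,1} = 0
G(23) = mex{0,0} = 1
G(24) = mex{1,1} = 0
G(25) = mex{0,0} = 1

1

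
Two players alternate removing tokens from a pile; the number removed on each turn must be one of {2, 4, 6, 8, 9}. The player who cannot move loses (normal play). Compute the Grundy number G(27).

2

n :  0  1  2  3  4  5  6  7  8  9 10 11 12 13 14 15 16 17 18 19 20 21 22 23 24 25 26 27
G :  0  0  1  1  2  2  3  3  4  4  5  0  0  1  1  2  2  3  3  4  4  5  0  0  1  1  2  2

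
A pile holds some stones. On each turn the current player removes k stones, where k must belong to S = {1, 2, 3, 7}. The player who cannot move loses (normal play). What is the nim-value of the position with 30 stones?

G(0) = 0
G(1) = mex{0} = 1
G(2) = mex{1,0} = 2
G(3) = mex{2,1,0} = 3
G(4) = mex{3,2,1} = 0
G(5) = mex{0,3,2} = 1
G(6) = mex{1,0,3} = 2
G(7) = mex{2,1,0,0} = 3
G(8) = mex{3,2,1,1} = 0
G(9) = mex{0,3,2,2} = 1
G(10) = mex{1,0,3,3} = 2
G(11) = mex{2,1,0,0} = 3
G(12) = mex{3,2,1,1} = 0
G(13) = mex{0,3,2,2} = 1
G(14) = mex{1,0,3,3} = 2
G(15) = mex{2,1,0,0} = 3
G(16) = mex{3,2,1,1} = 0
G(17) = mex{0,3,2,2} = 1
G(18) = mex{1,0,3,3} = 2
G(19) = mex{2,1,0,0} = 3
G(20) = mex{3,2,1,1} = 0
G(21) = mex{0,3,2,2} = 1
G(22) = mex{1,0,3,3} = 2
G(23) = mex{2,1,0,0} = 3
G(24) = mex{3,2,1,1} = 0
G(25) = mex{0,3,2,2} = 1
G(26) = mex{1,0,3,3} = 2
G(27) = mex{2,1,0,0} = 3
G(28) = mex{3,2,1,1} = 0
G(29) = mex{0,3,2,2} = 1
G(30) = mex{1,0,3,3} = 2

2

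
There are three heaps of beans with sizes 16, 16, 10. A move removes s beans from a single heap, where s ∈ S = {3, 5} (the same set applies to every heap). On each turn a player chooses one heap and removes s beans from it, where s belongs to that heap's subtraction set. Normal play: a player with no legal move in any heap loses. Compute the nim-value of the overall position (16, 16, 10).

All heaps use S = {3, 5}:
G(0) = 0
G(1) = mex{} = 0
G(2) = mex{} = 0
G(3) = mex{0} = 1
G(4) = mex{0} = 1
G(5) = mex{0,0} = 1
G(6) = mex{1,0} = 2
G(7) = mex{1,0} = 2
G(8) = mex{1,1} = 0
G(9) = mex{2,1} = 0
G(10) = mex{2,1} = 0
G(11) = mex{0,2} = 1
G(12) = mex{0,2} = 1
G(13) = mex{0,0} = 1
G(14) = mex{1,0} = 2
G(15) = mex{1,0} = 2
G(16) = mex{1,1} = 0
Heap A: G(16) = 0.
Heap B: G(16) = 0.
Heap C: G(10) = 0.
Combined Grundy value = 0 ⊕ 0 ⊕ 0 = 0.

0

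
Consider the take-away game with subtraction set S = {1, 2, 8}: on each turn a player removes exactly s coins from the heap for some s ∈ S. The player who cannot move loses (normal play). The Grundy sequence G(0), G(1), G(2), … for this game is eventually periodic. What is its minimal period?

3

n :  0  1  2  3  4  5  6  7  8  9 10 11 12 13 14
G :  0  1  2  0  1  2  0  1  2  0  1  2  0  1  2
G(n+3) = G(n) holds for n = 0,…,7 (a full window of length max(S) = 8), so the sequence is purely periodic with period 3.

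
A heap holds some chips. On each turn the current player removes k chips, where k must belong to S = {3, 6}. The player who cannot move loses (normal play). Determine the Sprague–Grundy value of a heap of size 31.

G(0) = 0
G(1) = mex{} = 0
G(2) = mex{} = 0
G(3) = mex{0} = 1
G(4) = mex{0} = 1
G(5) = mex{0} = 1
G(6) = mex{1,0} = 2
G(7) = mex{1,0} = 2
G(8) = mex{1,0} = 2
G(9) = mex{2,1} = 0
G(10) = mex{2,1} = 0
G(11) = mex{2,1} = 0
G(12) = mex{0,2} = 1
G(13) = mex{0,2} = 1
G(14) = mex{0,2} = 1
G(15) = mex{1,0} = 2
G(16) = mex{1,0} = 2
G(17) = mex{1,0} = 2
G(18) = mex{2,1} = 0
G(19) = mex{2,1} = 0
G(20) = mex{2,1} = 0
G(21) = mex{0,2} = 1
G(22) = mex{0,2} = 1
G(23) = mex{0,2} = 1
G(24) = mex{1,0} = 2
G(25) = mex{1,0} = 2
G(26) = mex{1,0} = 2
G(27) = mex{2,1} = 0
G(28) = mex{2,1} = 0
G(29) = mex{2,1} = 0
G(30) = mex{0,2} = 1
G(31) = mex{0,2} = 1

1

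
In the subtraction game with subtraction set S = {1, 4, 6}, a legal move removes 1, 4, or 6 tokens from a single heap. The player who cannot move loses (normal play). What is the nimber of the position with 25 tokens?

G(0) = 0
G(1) = mex{0} = 1
G(2) = mex{1} = 0
G(3) = mex{0} = 1
G(4) = mex{1,0} = 2
G(5) = mex{2,1} = 0
G(6) = mex{0,0,0} = 1
G(7) = mex{1,1,1} = 0
G(8) = mex{0,2,0} = 1
G(9) = mex{1,0,1} = 2
G(10) = mex{2,1,2} = 0
G(11) = mex{0,0,0} = 1
G(12) = mex{1,1,1} = 0
G(13) = mex{0,2,0} = 1
G(14) = mex{1,0,1} = 2
G(15) = mex{2,1,2} = 0
G(16) = mex{0,0,0} = 1
G(17) = mex{1,1,1} = 0
G(18) = mex{0,2,0} = 1
G(19) = mex{1,0,1} = 2
G(20) = mex{2,1,2} = 0
G(21) = mex{0,0,0} = 1
G(22) = mex{1,1,1} = 0
G(23) = mex{0,2,0} = 1
G(24) = mex{1,0,1} = 2
G(25) = mex{2,1,2} = 0

0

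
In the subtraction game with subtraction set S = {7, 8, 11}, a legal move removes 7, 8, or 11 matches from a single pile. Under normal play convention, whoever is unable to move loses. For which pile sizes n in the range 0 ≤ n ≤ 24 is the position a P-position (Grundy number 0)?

0, 1, 2, 3, 4, 5, 6, 18, 19, 20, 21, 22, 23, 24

n :  0  1  2  3  4  5  6  7  8  9 10 11 12 13 14 15 16 17 18 19 20 21 22 23 24
G :  0  0  0  0  0  0  0  1  1  1  1  1  1  1  2  2  2  2  0  0  0  0  0  0  0
P-positions are exactly the n with G(n) = 0.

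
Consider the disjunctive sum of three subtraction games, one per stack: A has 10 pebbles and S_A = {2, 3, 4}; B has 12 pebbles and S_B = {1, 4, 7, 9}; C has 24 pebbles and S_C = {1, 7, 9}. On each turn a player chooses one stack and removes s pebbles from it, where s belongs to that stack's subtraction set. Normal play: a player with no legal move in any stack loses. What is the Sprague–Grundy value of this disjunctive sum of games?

0

Stack A, S = {2, 3, 4}:
n :  0  1  2  3  4  5  6  7  8  9 10
G :  0  0  1  1  2  2  0  0  1  1  2
G_A(10) = 2.
Stack B, S = {1, 4, 7, 9}:
n :  0  1  2  3  4  5  6  7  8  9 10 11 12
G :  0  1  0  1  2  0  1  2  0  1  0  1  2
G_B(12) = 2.
Stack C, S = {1, 7, 9}:
n :  0  1  2  3  4  5  6  7  8  9 10 11 12 13 14 15 16 17 18 19 20 21 22 23 24
G :  0  1  0  1  0  1  0  1  0  1  0  1  0  1  0  1  0  1  0  1  0  1  0  1  0
G_C(24) = 0.
Combined Grundy value = 2 ⊕ 2 ⊕ 0 = 0.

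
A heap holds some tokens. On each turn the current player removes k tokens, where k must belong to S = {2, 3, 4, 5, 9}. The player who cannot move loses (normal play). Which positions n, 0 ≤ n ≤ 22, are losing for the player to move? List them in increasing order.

G(0) = 0
G(1) = mex{} = 0
G(2) = mex{0} = 1
G(3) = mex{0,0} = 1
G(4) = mex{1,0,0} = 2
G(5) = mex{1,1,0,0} = 2
G(6) = mex{2,1,1,0} = 3
G(7) = mex{2,2,1,1} = 0
G(8) = mex{3,2,2,1} = 0
G(9) = mex{0,3,2,2,0} = 1
G(10) = mex{0,0,3,2,0} = 1
G(11) = mex{1,0,0,3,1} = 2
G(12) = mex{1,1,0,0,1} = 2
G(13) = mex{2,1,1,0,2} = 3
G(14) = mex{2,2,1,1,2} = 0
G(15) = mex{3,2,2,1,3} = 0
G(16) = mex{0,3,2,2,0} = 1
G(17) = mex{0,0,3,2,0} = 1
G(18) = mex{1,0,0,3,1} = 2
G(19) = mex{1,1,0,0,1} = 2
G(20) = mex{2,1,1,0,2} = 3
G(21) = mex{2,2,1,1,2} = 0
G(22) = mex{3,2,2,1,3} = 0
P-positions are exactly the n with G(n) = 0.

0, 1, 7, 8, 14, 15, 21, 22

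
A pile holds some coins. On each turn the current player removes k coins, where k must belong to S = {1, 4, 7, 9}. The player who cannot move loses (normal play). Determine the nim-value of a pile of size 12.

G(0) = 0
G(1) = mex{0} = 1
G(2) = mex{1} = 0
G(3) = mex{0} = 1
G(4) = mex{1,0} = 2
G(5) = mex{2,1} = 0
G(6) = mex{0,0} = 1
G(7) = mex{1,1,0} = 2
G(8) = mex{2,2,1} = 0
G(9) = mex{0,0,0,0} = 1
G(10) = mex{1,1,1,1} = 0
G(11) = mex{0,2,2,0} = 1
G(12) = mex{1,0,0,1} = 2

2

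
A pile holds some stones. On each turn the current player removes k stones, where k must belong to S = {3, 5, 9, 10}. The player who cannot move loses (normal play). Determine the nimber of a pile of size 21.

2

n :  0  1  2  3  4  5  6  7  8  9 10 11 12 13 14 15 16 17 18 19 20 21
G :  0  0  0  1  1  1  2  2  0  3  3  1  4  2  0  0  0  1  1  1  2  2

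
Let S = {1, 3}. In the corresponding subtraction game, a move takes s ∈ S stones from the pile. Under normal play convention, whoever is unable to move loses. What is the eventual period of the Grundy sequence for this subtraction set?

2

G(0) = 0
G(1) = mex{0} = 1
G(2) = mex{1} = 0
G(3) = mex{0,0} = 1
G(4) = mex{1,1} = 0
G(5) = mex{0,0} = 1
G(6) = mex{1,1} = 0
G(7) = mex{0,0} = 1
G(8) = mex{1,1} = 0
G(9) = mex{0,0} = 1
G(10) = mex{1,1} = 0
G(11) = mex{0,0} = 1
G(12) = mex{1,1} = 0
G(13) = mex{0,0} = 1
G(14) = mex{1,1} = 0
G(n+2) = G(n) holds for n = 0,…,2 (a full window of length max(S) = 3), so the sequence is purely periodic with period 2.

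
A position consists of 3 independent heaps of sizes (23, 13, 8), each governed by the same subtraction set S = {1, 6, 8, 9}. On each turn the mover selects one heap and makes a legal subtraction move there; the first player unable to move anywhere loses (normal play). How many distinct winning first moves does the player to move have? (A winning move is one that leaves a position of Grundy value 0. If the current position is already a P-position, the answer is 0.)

All heaps use S = {1, 6, 8, 9}:
G(0) = 0
G(1) = mex{0} = 1
G(2) = mex{1} = 0
G(3) = mex{0} = 1
G(4) = mex{1} = 0
G(5) = mex{0} = 1
G(6) = mex{1,0} = 2
G(7) = mex{2,1} = 0
G(8) = mex{0,0,0} = 1
G(9) = mex{1,1,1,0} = 2
G(10) = mex{2,0,0,1} = 3
G(11) = mex{3,1,1,0} = 2
G(12) = mex{2,2,0,1} = 3
G(13) = mex{3,0,1,0} = 2
G(14) = mex{2,1,2,1} = 0
G(15) = mex{0,2,0,2} = 1
G(16) = mex{1,3,1,0} = 2
G(17) = mex{2,2,2,1} = 0
G(18) = mex{0,3,3,2} = 1
G(19) = mex{1,2,2,3} = 0
G(20) = mex{0,0,3,2} = 1
G(21) = mex{1,1,2,3} = 0
G(22) = mex{0,2,0,2} = 1
G(23) = mex{1,0,1,0} = 2
Heap A: G(23) = 2.
Heap B: G(13) = 2.
Heap C: G(8) = 1.
Combined Grundy value = 2 ⊕ 2 ⊕ 1 = 1.
A winning move leaves total XOR = 0, i.e. changes one component's Grundy value g to g ⊕ X where X is the current total.
Heap A: need g' = 2⊕1 = 3. Options: 23−1→G=1, 23−6→G=0, 23−8→G=1, 23−9→G=0. Hits: 0.
Heap B: need g' = 2⊕1 = 3. Options: 13−1→G=3, 13−6→G=0, 13−8→G=1, 13−9→G=0. Hits: 1.
Heap C: need g' = 1⊕1 = 0. Options: 8−1→G=0, 8−6→G=0, 8−8→G=0. Hits: 3.

4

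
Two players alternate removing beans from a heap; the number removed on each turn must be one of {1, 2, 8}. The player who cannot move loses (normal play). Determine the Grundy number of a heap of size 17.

2

G(0) = 0
G(1) = mex{0} = 1
G(2) = mex{1,0} = 2
G(3) = mex{2,1} = 0
G(4) = mex{0,2} = 1
G(5) = mex{1,0} = 2
G(6) = mex{2,1} = 0
G(7) = mex{0,2} = 1
G(8) = mex{1,0,0} = 2
G(9) = mex{2,1,1} = 0
G(10) = mex{0,2,2} = 1
G(11) = mex{1,0,0} = 2
G(12) = mex{2,1,1} = 0
G(13) = mex{0,2,2} = 1
G(14) = mex{1,0,0} = 2
G(15) = mex{2,1,1} = 0
G(16) = mex{0,2,2} = 1
G(17) = mex{1,0,0} = 2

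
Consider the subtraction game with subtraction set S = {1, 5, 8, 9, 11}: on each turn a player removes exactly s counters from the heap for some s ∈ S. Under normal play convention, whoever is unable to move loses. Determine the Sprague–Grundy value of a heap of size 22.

G(0) = 0
G(1) = mex{0} = 1
G(2) = mex{1} = 0
G(3) = mex{0} = 1
G(4) = mex{1} = 0
G(5) = mex{0,0} = 1
G(6) = mex{1,1} = 0
G(7) = mex{0,0} = 1
G(8) = mex{1,1,0} = 2
G(9) = mex{2,0,1,0} = 3
G(10) = mex{3,1,0,1} = 2
G(11) = mex{2,0,1,0,0} = 3
G(12) = mex{3,1,0,1,1} = 2
G(13) = mex{2,2,1,0,0} = 3
G(14) = mex{3,3,0,1,1} = 2
G(15) = mex{2,2,1,0,0} = 3
G(16) = mex{3,3,2,1,1} = 0
G(17) = mex{0,2,3,2,0} = 1
G(18) = mex{1,3,2,3,1} = 0
G(19) = mex{0,2,3,2,2} = 1
G(20) = mex{1,3,2,3,3} = 0
G(21) = mex{0,0,3,2,2} = 1
G(22) = mex{1,1,2,3,3} = 0

0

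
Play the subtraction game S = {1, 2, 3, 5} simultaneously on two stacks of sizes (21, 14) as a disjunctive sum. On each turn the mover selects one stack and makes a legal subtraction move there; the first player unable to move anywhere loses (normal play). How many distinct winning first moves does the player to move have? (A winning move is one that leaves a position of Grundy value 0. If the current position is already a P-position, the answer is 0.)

All stacks use S = {1, 2, 3, 5}:
n :  0  1  2  3  4  5  6  7  8  9 10 11 12 13 14 15 16 17 18 19 20 21
G :  0  1  2  3  0  1  2  3  0  1  2  3  0  1  2  3  0  1  2  3  0  1
Stack A: G(21) = 1.
Stack B: G(14) = 2.
Combined Grundy value = 1 ⊕ 2 = 3.
A winning move leaves total XOR = 0, i.e. changes one component's Grundy value g to g ⊕ X where X is the current total.
Stack A: need g' = 1⊕3 = 2. Options: 21−1→G=0, 21−2→G=3, 21−3→G=2, 21−5→G=0. Hits: 1.
Stack B: need g' = 2⊕3 = 1. Options: 14−1→G=1, 14−2→G=0, 14−3→G=3, 14−5→G=1. Hits: 2.

3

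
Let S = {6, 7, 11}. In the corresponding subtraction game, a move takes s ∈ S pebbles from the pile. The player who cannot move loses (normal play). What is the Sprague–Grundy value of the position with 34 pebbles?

0

n :  0  1  2  3  4  5  6  7  8  9 10 11 12 13 14 15 16 17 18 19 20 21 22 23 24 25 26 27 28 29 30 31 32 33 34
G :  0  0  0  0  0  0  1  1  1  1  1  1  2  2  2  2  2  0  0  0  0  0  0  1  1  1  1  1  1  2  2  2  2  2  0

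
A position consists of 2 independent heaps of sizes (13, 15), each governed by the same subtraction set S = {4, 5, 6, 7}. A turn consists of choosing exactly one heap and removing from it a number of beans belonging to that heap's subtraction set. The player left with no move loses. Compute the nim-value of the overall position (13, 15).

1

All heaps use S = {4, 5, 6, 7}:
G(0) = 0
G(1) = mex{} = 0
G(2) = mex{} = 0
G(3) = mex{} = 0
G(4) = mex{0} = 1
G(5) = mex{0,0} = 1
G(6) = mex{0,0,0} = 1
G(7) = mex{0,0,0,0} = 1
G(8) = mex{1,0,0,0} = 2
G(9) = mex{1,1,0,0} = 2
G(10) = mex{1,1,1,0} = 2
G(11) = mex{1,1,1,1} = 0
G(12) = mex{2,1,1,1} = 0
G(13) = mex{2,2,1,1} = 0
G(14) = mex{2,2,2,1} = 0
G(15) = mex{0,2,2,2} = 1
Heap A: G(13) = 0.
Heap B: G(15) = 1.
Combined Grundy value = 0 ⊕ 1 = 1.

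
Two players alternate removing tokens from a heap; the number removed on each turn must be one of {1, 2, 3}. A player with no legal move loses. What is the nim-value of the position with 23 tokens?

n :  0  1  2  3  4  5  6  7  8  9 10 11 12 13 14 15 16 17 18 19 20 21 22 23
G :  0  1  2  3  0  1  2  3  0  1  2  3  0  1  2  3  0  1  2  3  0  1  2  3

3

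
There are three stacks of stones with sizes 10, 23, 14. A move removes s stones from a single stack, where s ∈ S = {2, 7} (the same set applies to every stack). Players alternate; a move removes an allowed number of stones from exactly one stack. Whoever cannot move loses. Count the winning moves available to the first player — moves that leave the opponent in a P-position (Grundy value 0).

0

All stacks use S = {2, 7}:
G(0) = 0
G(1) = mex{} = 0
G(2) = mex{0} = 1
G(3) = mex{0} = 1
G(4) = mex{1} = 0
G(5) = mex{1} = 0
G(6) = mex{0} = 1
G(7) = mex{0,0} = 1
G(8) = mex{1,0} = 2
G(9) = mex{1,1} = 0
G(10) = mex{2,1} = 0
G(11) = mex{0,0} = 1
G(12) = mex{0,0} = 1
G(13) = mex{1,1} = 0
G(14) = mex{1,1} = 0
G(15) = mex{0,2} = 1
G(16) = mex{0,0} = 1
G(17) = mex{1,0} = 2
G(18) = mex{1,1} = 0
G(19) = mex{2,1} = 0
G(20) = mex{0,0} = 1
G(21) = mex{0,0} = 1
G(22) = mex{1,1} = 0
G(23) = mex{1,1} = 0
Stack A: G(10) = 0.
Stack B: G(23) = 0.
Stack C: G(14) = 0.
Combined Grundy value = 0 ⊕ 0 ⊕ 0 = 0.
A winning move leaves total XOR = 0, i.e. changes one component's Grundy value g to g ⊕ X where X is the current total.
Stack A: target g' = 0⊕0 = 0, but every legal move changes the Grundy value (mex property), so 0 moves.
Stack B: target g' = 0⊕0 = 0, but every legal move changes the Grundy value (mex property), so 0 moves.
Stack C: target g' = 0⊕0 = 0, but every legal move changes the Grundy value (mex property), so 0 moves.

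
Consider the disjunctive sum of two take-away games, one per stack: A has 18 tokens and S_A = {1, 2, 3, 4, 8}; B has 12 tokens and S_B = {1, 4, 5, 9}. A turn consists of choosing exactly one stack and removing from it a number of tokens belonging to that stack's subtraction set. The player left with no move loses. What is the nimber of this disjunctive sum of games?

Stack A, S = {1, 2, 3, 4, 8}:
n :  0  1  2  3  4  5  6  7  8  9 10 11 12 13 14 15 16 17 18
G :  0  1  2  3  4  0  1  2  3  4  0  1  2  3  4  0  1  2  3
G_A(18) = 3.
Stack B, S = {1, 4, 5, 9}:
n :  0  1  2  3  4  5  6  7  8  9 10 11 12
G :  0  1  0  1  2  3  2  3  0  1  0  1  2
G_B(12) = 2.
Combined Grundy value = 3 ⊕ 2 = 1.

1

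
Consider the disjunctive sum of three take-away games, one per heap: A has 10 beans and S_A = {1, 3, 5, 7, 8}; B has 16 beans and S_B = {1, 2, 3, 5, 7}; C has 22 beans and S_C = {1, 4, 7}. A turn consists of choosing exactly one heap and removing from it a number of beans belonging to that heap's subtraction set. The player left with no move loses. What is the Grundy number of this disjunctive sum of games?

3

Heap A, S = {1, 3, 5, 7, 8}:
n :  0  1  2  3  4  5  6  7  8  9 10
G :  0  1  0  1  0  1  0  1  2  3  2
G_A(10) = 2.
Heap B, S = {1, 2, 3, 5, 7}:
G(0) = 0
G(1) = mex{0} = 1
G(2) = mex{1,0} = 2
G(3) = mex{2,1,0} = 3
G(4) = mex{3,2,1} = 0
G(5) = mex{0,3,2,0} = 1
G(6) = mex{1,0,3,1} = 2
G(7) = mex{2,1,0,2,0} = 3
G(8) = mex{3,2,1,3,1} = 0
G(9) = mex{0,3,2,0,2} = 1
G(10) = mex{1,0,3,1,3} = 2
G(11) = mex{2,1,0,2,0} = 3
G(12) = mex{3,2,1,3,1} = 0
G(13) = mex{0,3,2,0,2} = 1
G(14) = mex{1,0,3,1,3} = 2
G(15) = mex{2,1,0,2,0} = 3
G(16) = mex{3,2,1,3,1} = 0
G_B(16) = 0.
Heap C, S = {1, 4, 7}:
G(0) = 0
G(1) = mex{0} = 1
G(2) = mex{1} = 0
G(3) = mex{0} = 1
G(4) = mex{1,0} = 2
G(5) = mex{2,1} = 0
G(6) = mex{0,0} = 1
G(7) = mex{1,1,0} = 2
G(8) = mex{2,2,1} = 0
G(9) = mex{0,0,0} = 1
G(10) = mex{1,1,1} = 0
G(11) = mex{0,2,2} = 1
G(12) = mex{1,0,0} = 2
G(13) = mex{2,1,1} = 0
G(14) = mex{0,0,2} = 1
G(15) = mex{1,1,0} = 2
G(16) = mex{2,2,1} = 0
G(17) = mex{0,0,0} = 1
G(18) = mex{1,1,1} = 0
G(19) = mex{0,2,2} = 1
G(20) = mex{1,0,0} = 2
G(21) = mex{2,1,1} = 0
G(22) = mex{0,0,2} = 1
G_C(22) = 1.
Combined Grundy value = 2 ⊕ 0 ⊕ 1 = 3.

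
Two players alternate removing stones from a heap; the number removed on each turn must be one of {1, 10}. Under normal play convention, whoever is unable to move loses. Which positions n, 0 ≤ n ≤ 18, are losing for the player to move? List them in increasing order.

G(0) = 0
G(1) = mex{0} = 1
G(2) = mex{1} = 0
G(3) = mex{0} = 1
G(4) = mex{1} = 0
G(5) = mex{0} = 1
G(6) = mex{1} = 0
G(7) = mex{0} = 1
G(8) = mex{1} = 0
G(9) = mex{0} = 1
G(10) = mex{1,0} = 2
G(11) = mex{2,1} = 0
G(12) = mex{0,0} = 1
G(13) = mex{1,1} = 0
G(14) = mex{0,0} = 1
G(15) = mex{1,1} = 0
G(16) = mex{0,0} = 1
G(17) = mex{1,1} = 0
G(18) = mex{0,0} = 1
P-positions are exactly the n with G(n) = 0.

0, 2, 4, 6, 8, 11, 13, 15, 17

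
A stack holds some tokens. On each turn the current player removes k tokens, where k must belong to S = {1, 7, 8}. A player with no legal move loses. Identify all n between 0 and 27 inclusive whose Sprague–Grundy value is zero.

n :  0  1  2  3  4  5  6  7  8  9 10 11 12 13 14 15 16 17 18 19 20 21 22 23 24 25 26 27
G :  0  1  0  1  0  1  0  1  2  3  2  3  2  3  2  0  1  0  1  0  1  0  1  2  3  2  3  2
P-positions are exactly the n with G(n) = 0.

0, 2, 4, 6, 15, 17, 19, 21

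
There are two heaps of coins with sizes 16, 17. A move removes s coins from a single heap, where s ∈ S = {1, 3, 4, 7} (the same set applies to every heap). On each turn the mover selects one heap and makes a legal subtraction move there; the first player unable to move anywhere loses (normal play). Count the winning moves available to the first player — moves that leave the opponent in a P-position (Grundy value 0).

3

All heaps use S = {1, 3, 4, 7}:
G(0) = 0
G(1) = mex{0} = 1
G(2) = mex{1} = 0
G(3) = mex{0,0} = 1
G(4) = mex{1,1,0} = 2
G(5) = mex{2,0,1} = 3
G(6) = mex{3,1,0} = 2
G(7) = mex{2,2,1,0} = 3
G(8) = mex{3,3,2,1} = 0
G(9) = mex{0,2,3,0} = 1
G(10) = mex{1,3,2,1} = 0
G(11) = mex{0,0,3,2} = 1
G(12) = mex{1,1,0,3} = 2
G(13) = mex{2,0,1,2} = 3
G(14) = mex{3,1,0,3} = 2
G(15) = mex{2,2,1,0} = 3
G(16) = mex{3,3,2,1} = 0
G(17) = mex{0,2,3,0} = 1
Heap A: G(16) = 0.
Heap B: G(17) = 1.
Combined Grundy value = 0 ⊕ 1 = 1.
A winning move leaves total XOR = 0, i.e. changes one component's Grundy value g to g ⊕ X where X is the current total.
Heap A: need g' = 0⊕1 = 1. Options: 16−1→G=3, 16−3→G=3, 16−4→G=2, 16−7→G=1. Hits: 1.
Heap B: need g' = 1⊕1 = 0. Options: 17−1→G=0, 17−3→G=2, 17−4→G=3, 17−7→G=0. Hits: 2.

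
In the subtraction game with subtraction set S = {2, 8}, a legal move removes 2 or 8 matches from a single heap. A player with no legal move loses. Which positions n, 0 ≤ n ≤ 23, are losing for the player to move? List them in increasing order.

0, 1, 4, 5, 10, 11, 14, 15, 20, 21

n :  0  1  2  3  4  5  6  7  8  9 10 11 12 13 14 15 16 17 18 19 20 21 22 23
G :  0  0  1  1  0  0  1  1  2  2  0  0  1  1  0  0  1  1  2  2  0  0  1  1
P-positions are exactly the n with G(n) = 0.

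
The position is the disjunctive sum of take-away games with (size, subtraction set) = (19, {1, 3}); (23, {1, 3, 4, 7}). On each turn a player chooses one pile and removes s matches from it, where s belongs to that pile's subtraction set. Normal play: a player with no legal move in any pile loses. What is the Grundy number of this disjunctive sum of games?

2

Pile A, S = {1, 3}:
G(0) = 0
G(1) = mex{0} = 1
G(2) = mex{1} = 0
G(3) = mex{0,0} = 1
G(4) = mex{1,1} = 0
G(5) = mex{0,0} = 1
G(6) = mex{1,1} = 0
G(7) = mex{0,0} = 1
G(8) = mex{1,1} = 0
G(9) = mex{0,0} = 1
G(10) = mex{1,1} = 0
G(11) = mex{0,0} = 1
G(12) = mex{1,1} = 0
G(13) = mex{0,0} = 1
G(14) = mex{1,1} = 0
G(15) = mex{0,0} = 1
G(16) = mex{1,1} = 0
G(17) = mex{0,0} = 1
G(18) = mex{1,1} = 0
G(19) = mex{0,0} = 1
G_A(19) = 1.
Pile B, S = {1, 3, 4, 7}:
G(0) = 0
G(1) = mex{0} = 1
G(2) = mex{1} = 0
G(3) = mex{0,0} = 1
G(4) = mex{1,1,0} = 2
G(5) = mex{2,0,1} = 3
G(6) = mex{3,1,0} = 2
G(7) = mex{2,2,1,0} = 3
G(8) = mex{3,3,2,1} = 0
G(9) = mex{0,2,3,0} = 1
G(10) = mex{1,3,2,1} = 0
G(11) = mex{0,0,3,2} = 1
G(12) = mex{1,1,0,3} = 2
G(13) = mex{2,0,1,2} = 3
G(14) = mex{3,1,0,3} = 2
G(15) = mex{2,2,1,0} = 3
G(16) = mex{3,3,2,1} = 0
G(17) = mex{0,2,3,0} = 1
G(18) = mex{1,3,2,1} = 0
G(19) = mex{0,0,3,2} = 1
G(20) = mex{1,1,0,3} = 2
G(21) = mex{2,0,1,2} = 3
G(22) = mex{3,1,0,3} = 2
G(23) = mex{2,2,1,0} = 3
G_B(23) = 3.
Combined Grundy value = 1 ⊕ 3 = 2.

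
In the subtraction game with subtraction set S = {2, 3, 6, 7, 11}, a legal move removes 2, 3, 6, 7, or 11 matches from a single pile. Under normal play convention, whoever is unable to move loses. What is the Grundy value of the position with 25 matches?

G(0) = 0
G(1) = mex{} = 0
G(2) = mex{0} = 1
G(3) = mex{0,0} = 1
G(4) = mex{1,0} = 2
G(5) = mex{1,1} = 0
G(6) = mex{2,1,0} = 3
G(7) = mex{0,2,0,0} = 1
G(8) = mex{3,0,1,0} = 2
G(9) = mex{1,3,1,1} = 0
G(10) = mex{2,1,2,1} = 0
G(11) = mex{0,2,0,2,0} = 1
G(12) = mex{0,0,3,0,0} = 1
G(13) = mex{1,0,1,3,1} = 2
G(14) = mex{1,1,2,1,1} = 0
G(15) = mex{2,1,0,2,2} = 3
G(16) = mex{0,2,0,0,0} = 1
G(17) = mex{3,0,1,0,3} = 2
G(18) = mex{1,3,1,1,1} = 0
G(19) = mex{2,1,2,1,2} = 0
G(20) = mex{0,2,0,2,0} = 1
G(21) = mex{0,0,3,0,0} = 1
G(22) = mex{1,0,1,3,1} = 2
G(23) = mex{1,1,2,1,1} = 0
G(24) = mex{2,1,0,2,2} = 3
G(25) = mex{0,2,0,0,0} = 1

1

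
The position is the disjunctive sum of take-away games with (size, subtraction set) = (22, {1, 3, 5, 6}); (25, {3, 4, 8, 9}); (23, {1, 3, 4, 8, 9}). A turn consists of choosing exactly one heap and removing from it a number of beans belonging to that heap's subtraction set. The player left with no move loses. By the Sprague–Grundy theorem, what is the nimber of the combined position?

Heap A, S = {1, 3, 5, 6}:
G(0) = 0
G(1) = mex{0} = 1
G(2) = mex{1} = 0
G(3) = mex{0,0} = 1
G(4) = mex{1,1} = 0
G(5) = mex{0,0,0} = 1
G(6) = mex{1,1,1,0} = 2
G(7) = mex{2,0,0,1} = 3
G(8) = mex{3,1,1,0} = 2
G(9) = mex{2,2,0,1} = 3
G(10) = mex{3,3,1,0} = 2
G(11) = mex{2,2,2,1} = 0
G(12) = mex{0,3,3,2} = 1
G(13) = mex{1,2,2,3} = 0
G(14) = mex{0,0,3,2} = 1
G(15) = mex{1,1,2,3} = 0
G(16) = mex{0,0,0,2} = 1
G(17) = mex{1,1,1,0} = 2
G(18) = mex{2,0,0,1} = 3
G(19) = mex{3,1,1,0} = 2
G(20) = mex{2,2,0,1} = 3
G(21) = mex{3,3,1,0} = 2
G(22) = mex{2,2,2,1} = 0
G_A(22) = 0.
Heap B, S = {3, 4, 8, 9}:
G(0) = 0
G(1) = mex{} = 0
G(2) = mex{} = 0
G(3) = mex{0} = 1
G(4) = mex{0,0} = 1
G(5) = mex{0,0} = 1
G(6) = mex{1,0} = 2
G(7) = mex{1,1} = 0
G(8) = mex{1,1,0} = 2
G(9) = mex{2,1,0,0} = 3
G(10) = mex{0,2,0,0} = 1
G(11) = mex{2,0,1,0} = 3
G(12) = mex{3,2,1,1} = 0
G(13) = mex{1,3,1,1} = 0
G(14) = mex{3,1,2,1} = 0
G(15) = mex{0,3,0,2} = 1
G(16) = mex{0,0,2,0} = 1
G(17) = mex{0,0,3,2} = 1
G(18) = mex{1,0,1,3} = 2
G(19) = mex{1,1,3,1} = 0
G(20) = mex{1,1,0,3} = 2
G(21) = mex{2,1,0,0} = 3
G(22) = mex{0,2,0,0} = 1
G(23) = mex{2,0,1,0} = 3
G(24) = mex{3,2,1,1} = 0
G(25) = mex{1,3,1,1} = 0
G_B(25) = 0.
Heap C, S = {1, 3, 4, 8, 9}:
n :  0  1  2  3  4  5  6  7  8  9 10 11 12 13 14 15 16 17 18 19 20 21 22 23
G :  0  1  0  1  2  3  2  0  1  4  3  2  0  1  0  1  2  3  2  0  1  4  3  2
G_C(23) = 2.
Combined Grundy value = 0 ⊕ 0 ⊕ 2 = 2.

2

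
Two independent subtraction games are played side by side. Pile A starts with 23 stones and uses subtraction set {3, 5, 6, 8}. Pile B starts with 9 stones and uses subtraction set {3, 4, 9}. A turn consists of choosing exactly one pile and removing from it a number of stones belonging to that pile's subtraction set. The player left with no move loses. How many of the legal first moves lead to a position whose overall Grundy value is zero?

Pile A, S = {3, 5, 6, 8}:
G(0) = 0
G(1) = mex{} = 0
G(2) = mex{} = 0
G(3) = mex{0} = 1
G(4) = mex{0} = 1
G(5) = mex{0,0} = 1
G(6) = mex{1,0,0} = 2
G(7) = mex{1,0,0} = 2
G(8) = mex{1,1,0,0} = 2
G(9) = mex{2,1,1,0} = 3
G(10) = mex{2,1,1,0} = 3
G(11) = mex{2,2,1,1} = 0
G(12) = mex{3,2,2,1} = 0
G(13) = mex{3,2,2,1} = 0
G(14) = mex{0,3,2,2} = 1
G(15) = mex{0,3,3,2} = 1
G(16) = mex{0,0,3,2} = 1
G(17) = mex{1,0,0,3} = 2
G(18) = mex{1,0,0,3} = 2
G(19) = mex{1,1,0,0} = 2
G(20) = mex{2,1,1,0} = 3
G(21) = mex{2,1,1,0} = 3
G(22) = mex{2,2,1,1} = 0
G(23) = mex{3,2,2,1} = 0
G_A(23) = 0.
Pile B, S = {3, 4, 9}:
n : 0 1 2 3 4 5 6 7 8 9
G : 0 0 0 1 1 1 2 0 0 3
G_B(9) = 3.
Combined Grundy value = 0 ⊕ 3 = 3.
A winning move leaves total XOR = 0, i.e. changes one component's Grundy value g to g ⊕ X where X is the current total.
Pile A: need g' = 0⊕3 = 3. Options: 23−3→G=3, 23−5→G=2, 23−6→G=2, 23−8→G=1. Hits: 1.
Pile B: need g' = 3⊕3 = 0. Options: 9−3→G=2, 9−4→G=1, 9−9→G=0. Hits: 1.

2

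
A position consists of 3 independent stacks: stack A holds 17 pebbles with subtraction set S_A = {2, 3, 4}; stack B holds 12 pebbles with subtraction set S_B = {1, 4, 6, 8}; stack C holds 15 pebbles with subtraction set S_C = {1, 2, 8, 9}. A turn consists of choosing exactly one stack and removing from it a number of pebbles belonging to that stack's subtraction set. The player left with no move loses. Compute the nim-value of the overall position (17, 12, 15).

0

Stack A, S = {2, 3, 4}:
n :  0  1  2  3  4  5  6  7  8  9 10 11 12 13 14 15 16 17
G :  0  0  1  1  2  2  0  0  1  1  2  2  0  0  1  1  2  2
G_A(17) = 2.
Stack B, S = {1, 4, 6, 8}:
G(0) = 0
G(1) = mex{0} = 1
G(2) = mex{1} = 0
G(3) = mex{0} = 1
G(4) = mex{1,0} = 2
G(5) = mex{2,1} = 0
G(6) = mex{0,0,0} = 1
G(7) = mex{1,1,1} = 0
G(8) = mex{0,2,0,0} = 1
G(9) = mex{1,0,1,1} = 2
G(10) = mex{2,1,2,0} = 3
G(11) = mex{3,0,0,1} = 2
G(12) = mex{2,1,1,2} = 0
G_B(12) = 0.
Stack C, S = {1, 2, 8, 9}:
G(0) = 0
G(1) = mex{0} = 1
G(2) = mex{1,0} = 2
G(3) = mex{2,1} = 0
G(4) = mex{0,2} = 1
G(5) = mex{1,0} = 2
G(6) = mex{2,1} = 0
G(7) = mex{0,2} = 1
G(8) = mex{1,0,0} = 2
G(9) = mex{2,1,1,0} = 3
G(10) = mex{3,2,2,1} = 0
G(11) = mex{0,3,0,2} = 1
G(12) = mex{1,0,1,0} = 2
G(13) = mex{2,1,2,1} = 0
G(14) = mex{0,2,0,2} = 1
G(15) = mex{1,0,1,0} = 2
G_C(15) = 2.
Combined Grundy value = 2 ⊕ 0 ⊕ 2 = 0.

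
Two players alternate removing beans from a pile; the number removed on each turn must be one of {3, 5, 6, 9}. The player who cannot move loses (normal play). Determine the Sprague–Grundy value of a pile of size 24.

0

G(0) = 0
G(1) = mex{} = 0
G(2) = mex{} = 0
G(3) = mex{0} = 1
G(4) = mex{0} = 1
G(5) = mex{0,0} = 1
G(6) = mex{1,0,0} = 2
G(7) = mex{1,0,0} = 2
G(8) = mex{1,1,0} = 2
G(9) = mex{2,1,1,0} = 3
G(10) = mex{2,1,1,0} = 3
G(11) = mex{2,2,1,0} = 3
G(12) = mex{3,2,2,1} = 0
G(13) = mex{3,2,2,1} = 0
G(14) = mex{3,3,2,1} = 0
G(15) = mex{0,3,3,2} = 1
G(16) = mex{0,3,3,2} = 1
G(17) = mex{0,0,3,2} = 1
G(18) = mex{1,0,0,3} = 2
G(19) = mex{1,0,0,3} = 2
G(20) = mex{1,1,0,3} = 2
G(21) = mex{2,1,1,0} = 3
G(22) = mex{2,1,1,0} = 3
G(23) = mex{2,2,1,0} = 3
G(24) = mex{3,2,2,1} = 0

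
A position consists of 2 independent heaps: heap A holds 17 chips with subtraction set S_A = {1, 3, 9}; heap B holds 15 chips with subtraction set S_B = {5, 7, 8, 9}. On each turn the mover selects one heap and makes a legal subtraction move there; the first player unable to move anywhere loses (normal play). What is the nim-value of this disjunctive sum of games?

Heap A, S = {1, 3, 9}:
G(0) = 0
G(1) = mex{0} = 1
G(2) = mex{1} = 0
G(3) = mex{0,0} = 1
G(4) = mex{1,1} = 0
G(5) = mex{0,0} = 1
G(6) = mex{1,1} = 0
G(7) = mex{0,0} = 1
G(8) = mex{1,1} = 0
G(9) = mex{0,0,0} = 1
G(10) = mex{1,1,1} = 0
G(11) = mex{0,0,0} = 1
G(12) = mex{1,1,1} = 0
G(13) = mex{0,0,0} = 1
G(14) = mex{1,1,1} = 0
G(15) = mex{0,0,0} = 1
G(16) = mex{1,1,1} = 0
G(17) = mex{0,0,0} = 1
G_A(17) = 1.
Heap B, S = {5, 7, 8, 9}:
G(0) = 0
G(1) = mex{} = 0
G(2) = mex{} = 0
G(3) = mex{} = 0
G(4) = mex{} = 0
G(5) = mex{0} = 1
G(6) = mex{0} = 1
G(7) = mex{0,0} = 1
G(8) = mex{0,0,0} = 1
G(9) = mex{0,0,0,0} = 1
G(10) = mex{1,0,0,0} = 2
G(11) = mex{1,0,0,0} = 2
G(12) = mex{1,1,0,0} = 2
G(13) = mex{1,1,1,0} = 2
G(14) = mex{1,1,1,1} = 0
G(15) = mex{2,1,1,1} = 0
G_B(15) = 0.
Combined Grundy value = 1 ⊕ 0 = 1.

1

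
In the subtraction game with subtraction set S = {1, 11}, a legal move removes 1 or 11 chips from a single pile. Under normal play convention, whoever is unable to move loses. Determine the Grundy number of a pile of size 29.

1

G(0) = 0
G(1) = mex{0} = 1
G(2) = mex{1} = 0
G(3) = mex{0} = 1
G(4) = mex{1} = 0
G(5) = mex{0} = 1
G(6) = mex{1} = 0
G(7) = mex{0} = 1
G(8) = mex{1} = 0
G(9) = mex{0} = 1
G(10) = mex{1} = 0
G(11) = mex{0,0} = 1
G(12) = mex{1,1} = 0
G(13) = mex{0,0} = 1
G(14) = mex{1,1} = 0
G(15) = mex{0,0} = 1
G(16) = mex{1,1} = 0
G(17) = mex{0,0} = 1
G(18) = mex{1,1} = 0
G(19) = mex{0,0} = 1
G(20) = mex{1,1} = 0
G(21) = mex{0,0} = 1
G(22) = mex{1,1} = 0
G(23) = mex{0,0} = 1
G(24) = mex{1,1} = 0
G(25) = mex{0,0} = 1
G(26) = mex{1,1} = 0
G(27) = mex{0,0} = 1
G(28) = mex{1,1} = 0
G(29) = mex{0,0} = 1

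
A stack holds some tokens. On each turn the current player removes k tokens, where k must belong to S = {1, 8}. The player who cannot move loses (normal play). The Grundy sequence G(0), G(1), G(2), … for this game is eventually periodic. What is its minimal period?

n :  0  1  2  3  4  5  6  7  8  9 10 11 12 13 14 15 16 17 18 19
G :  0  1  0  1  0  1  0  1  2  0  1  0  1  0  1  0  1  2  0  1
G(n+9) = G(n) holds for n = 0,…,7 (a full window of length max(S) = 8), so the sequence is purely periodic with period 9.

9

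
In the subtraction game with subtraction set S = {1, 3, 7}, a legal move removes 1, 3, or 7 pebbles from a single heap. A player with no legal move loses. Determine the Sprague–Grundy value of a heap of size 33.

1

n :  0  1  2  3  4  5  6  7  8  9 10 11 12 13 14 15 16 17 18 19 20 21 22 23 24 25 26 27 28 29 30 31 32 33
G :  0  1  0  1  0  1  0  1  0  1  0  1  0  1  0  1  0  1  0  1  0  1  0  1  0  1  0  1  0  1  0  1  0  1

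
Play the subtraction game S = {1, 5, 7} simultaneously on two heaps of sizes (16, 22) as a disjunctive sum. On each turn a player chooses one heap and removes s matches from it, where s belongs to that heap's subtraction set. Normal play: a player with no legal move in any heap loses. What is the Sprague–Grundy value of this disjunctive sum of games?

All heaps use S = {1, 5, 7}:
n :  0  1  2  3  4  5  6  7  8  9 10 11 12 13 14 15 16 17 18 19 20 21 22
G :  0  1  0  1  0  1  0  1  0  1  0  1  0  1  0  1  0  1  0  1  0  1  0
Heap A: G(16) = 0.
Heap B: G(22) = 0.
Combined Grundy value = 0 ⊕ 0 = 0.

0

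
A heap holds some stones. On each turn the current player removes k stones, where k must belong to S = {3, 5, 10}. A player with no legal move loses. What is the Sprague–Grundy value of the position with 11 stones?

1

G(0) = 0
G(1) = mex{} = 0
G(2) = mex{} = 0
G(3) = mex{0} = 1
G(4) = mex{0} = 1
G(5) = mex{0,0} = 1
G(6) = mex{1,0} = 2
G(7) = mex{1,0} = 2
G(8) = mex{1,1} = 0
G(9) = mex{2,1} = 0
G(10) = mex{2,1,0} = 3
G(11) = mex{0,2,0} = 1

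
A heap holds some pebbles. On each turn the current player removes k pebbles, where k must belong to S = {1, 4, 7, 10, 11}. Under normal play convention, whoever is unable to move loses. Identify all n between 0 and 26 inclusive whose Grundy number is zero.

G(0) = 0
G(1) = mex{0} = 1
G(2) = mex{1} = 0
G(3) = mex{0} = 1
G(4) = mex{1,0} = 2
G(5) = mex{2,1} = 0
G(6) = mex{0,0} = 1
G(7) = mex{1,1,0} = 2
G(8) = mex{2,2,1} = 0
G(9) = mex{0,0,0} = 1
G(10) = mex{1,1,1,0} = 2
G(11) = mex{2,2,2,1,0} = 3
G(12) = mex{3,0,0,0,1} = 2
G(13) = mex{2,1,1,1,0} = 3
G(14) = mex{3,2,2,2,1} = 0
G(15) = mex{0,3,0,0,2} = 1
G(16) = mex{1,2,1,1,0} = 3
G(17) = mex{3,3,2,2,1} = 0
G(18) = mex{0,0,3,0,2} = 1
G(19) = mex{1,1,2,1,0} = 3
G(20) = mex{3,3,3,2,1} = 0
G(21) = mex{0,0,0,3,2} = 1
G(22) = mex{1,1,1,2,3} = 0
G(23) = mex{0,3,3,3,2} = 1
G(24) = mex{1,0,0,0,3} = 2
G(25) = mex{2,1,1,1,0} = 3
G(26) = mex{3,0,3,3,1} = 2
P-positions are exactly the n with G(n) = 0.

0, 2, 5, 8, 14, 17, 20, 22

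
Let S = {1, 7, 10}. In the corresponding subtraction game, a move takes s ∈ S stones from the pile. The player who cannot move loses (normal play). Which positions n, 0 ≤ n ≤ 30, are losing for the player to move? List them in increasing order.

G(0) = 0
G(1) = mex{0} = 1
G(2) = mex{1} = 0
G(3) = mex{0} = 1
G(4) = mex{1} = 0
G(5) = mex{0} = 1
G(6) = mex{1} = 0
G(7) = mex{0,0} = 1
G(8) = mex{1,1} = 0
G(9) = mex{0,0} = 1
G(10) = mex{1,1,0} = 2
G(11) = mex{2,0,1} = 3
G(12) = mex{3,1,0} = 2
G(13) = mex{2,0,1} = 3
G(14) = mex{3,1,0} = 2
G(15) = mex{2,0,1} = 3
G(16) = mex{3,1,0} = 2
G(17) = mex{2,2,1} = 0
G(18) = mex{0,3,0} = 1
G(19) = mex{1,2,1} = 0
G(20) = mex{0,3,2} = 1
G(21) = mex{1,2,3} = 0
G(22) = mex{0,3,2} = 1
G(23) = mex{1,2,3} = 0
G(24) = mex{0,0,2} = 1
G(25) = mex{1,1,3} = 0
G(26) = mex{0,0,2} = 1
G(27) = mex{1,1,0} = 2
G(28) = mex{2,0,1} = 3
G(29) = mex{3,1,0} = 2
G(30) = mex{2,0,1} = 3
P-positions are exactly the n with G(n) = 0.

0, 2, 4, 6, 8, 17, 19, 21, 23, 25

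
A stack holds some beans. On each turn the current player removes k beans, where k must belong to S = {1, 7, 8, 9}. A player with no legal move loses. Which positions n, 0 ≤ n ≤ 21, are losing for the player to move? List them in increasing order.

0, 2, 4, 6, 16, 18, 20

n :  0  1  2  3  4  5  6  7  8  9 10 11 12 13 14 15 16 17 18 19 20 21
G :  0  1  0  1  0  1  0  1  2  3  2  3  2  3  2  3  0  1  0  1  0  1
P-positions are exactly the n with G(n) = 0.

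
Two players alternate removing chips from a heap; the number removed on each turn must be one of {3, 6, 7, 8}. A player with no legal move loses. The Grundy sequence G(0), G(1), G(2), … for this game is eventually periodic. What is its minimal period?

G(0) = 0
G(1) = mex{} = 0
G(2) = mex{} = 0
G(3) = mex{0} = 1
G(4) = mex{0} = 1
G(5) = mex{0} = 1
G(6) = mex{1,0} = 2
G(7) = mex{1,0,0} = 2
G(8) = mex{1,0,0,0} = 2
G(9) = mex{2,1,0,0} = 3
G(10) = mex{2,1,1,0} = 3
G(11) = mex{2,1,1,1} = 0
G(12) = mex{3,2,1,1} = 0
G(13) = mex{3,2,2,1} = 0
G(14) = mex{0,2,2,2} = 1
G(15) = mex{0,3,2,2} = 1
G(16) = mex{0,3,3,2} = 1
G(17) = mex{1,0,3,3} = 2
G(18) = mex{1,0,0,3} = 2
G(19) = mex{1,0,0,0} = 2
G(20) = mex{2,1,0,0} = 3
G(21) = mex{2,1,1,0} = 3
G(22) = mex{2,1,1,1} = 0
G(23) = mex{3,2,1,1} = 0
G(n+11) = G(n) holds for n = 0,…,7 (a full window of length max(S) = 8), so the sequence is purely periodic with period 11.

11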